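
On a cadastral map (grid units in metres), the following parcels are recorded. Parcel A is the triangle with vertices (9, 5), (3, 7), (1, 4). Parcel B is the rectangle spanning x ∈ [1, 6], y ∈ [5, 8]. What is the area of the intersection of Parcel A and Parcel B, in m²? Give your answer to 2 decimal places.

5.83

The intersection is the polygon with vertices (3,7), (6,6), (6,5), (1.667,5).
By the shoelace formula its area is 5.83.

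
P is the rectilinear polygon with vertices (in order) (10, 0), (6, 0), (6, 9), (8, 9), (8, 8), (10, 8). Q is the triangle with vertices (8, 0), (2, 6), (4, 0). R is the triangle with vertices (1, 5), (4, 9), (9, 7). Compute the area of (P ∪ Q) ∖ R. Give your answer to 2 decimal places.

40.94

|P ∪ Q| = 44.
|(P ∪ Q) ∩ R| = 3.0635.
|(P ∪ Q) ∖ R| = 44 − 3.0635 = 40.94.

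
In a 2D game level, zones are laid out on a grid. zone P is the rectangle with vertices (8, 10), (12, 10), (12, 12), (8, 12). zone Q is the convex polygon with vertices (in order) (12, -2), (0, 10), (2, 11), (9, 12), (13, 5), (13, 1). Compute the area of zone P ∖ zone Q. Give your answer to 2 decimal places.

4.93

|zone P| = 8, |zone P∩zone Q| = 3.0714.
|zone P ∖ zone Q| = |zone P| − |zone P∩zone Q| = 8 − 3.0714 = 4.93.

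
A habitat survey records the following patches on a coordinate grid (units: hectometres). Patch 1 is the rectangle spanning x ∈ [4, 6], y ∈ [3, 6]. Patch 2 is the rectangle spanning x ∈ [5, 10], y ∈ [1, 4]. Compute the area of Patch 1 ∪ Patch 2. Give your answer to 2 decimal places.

By inclusion–exclusion:
Individual areas: |Patch 1| = 6, |Patch 2| = 15.
|Patch 1∩Patch 2|: x∈[5,6], y∈[3,4] → 1·1 = 1.
|Patch 1 ∪ Patch 2| = 21 − 1 = 20.00.

20.00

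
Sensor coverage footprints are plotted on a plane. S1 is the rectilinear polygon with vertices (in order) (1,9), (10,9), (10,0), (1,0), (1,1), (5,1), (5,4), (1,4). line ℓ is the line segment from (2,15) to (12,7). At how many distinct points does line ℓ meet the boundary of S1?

2

The segment meets the boundary at (10,8.6), (9.5,9).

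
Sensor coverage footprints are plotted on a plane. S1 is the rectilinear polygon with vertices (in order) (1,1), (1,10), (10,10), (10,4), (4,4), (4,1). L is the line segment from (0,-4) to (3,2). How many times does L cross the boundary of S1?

1

The segment meets the boundary at (2.5,1).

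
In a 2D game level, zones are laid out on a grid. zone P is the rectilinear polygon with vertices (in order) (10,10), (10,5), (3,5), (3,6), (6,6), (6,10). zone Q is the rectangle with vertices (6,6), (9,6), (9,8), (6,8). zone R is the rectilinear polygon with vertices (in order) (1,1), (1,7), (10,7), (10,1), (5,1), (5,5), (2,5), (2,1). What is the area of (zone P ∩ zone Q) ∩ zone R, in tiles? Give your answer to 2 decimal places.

3.00

The region (zone P ∩ zone Q) ∩ zone R is the polygon with vertices (9,6), (6,6), (6,7), (9,7).
By the shoelace formula its area is 3.00.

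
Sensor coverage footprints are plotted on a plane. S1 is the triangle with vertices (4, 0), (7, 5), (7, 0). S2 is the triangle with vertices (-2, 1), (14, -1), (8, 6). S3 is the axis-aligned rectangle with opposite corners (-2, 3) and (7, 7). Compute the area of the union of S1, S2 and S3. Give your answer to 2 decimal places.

79.98

By inclusion–exclusion:
Individual areas: |S1| = 7.5, |S2| = 50, |S3| = 36.
|S1∩S2| = 7.2674.
|S1∩S3| = 1.2.
|S2∩S3| = 6.25.
|S1∩S2∩S3| = 1.2.
|S1 ∪ S2 ∪ S3| = 93.5 − 14.7174 + 1.2 = 79.98.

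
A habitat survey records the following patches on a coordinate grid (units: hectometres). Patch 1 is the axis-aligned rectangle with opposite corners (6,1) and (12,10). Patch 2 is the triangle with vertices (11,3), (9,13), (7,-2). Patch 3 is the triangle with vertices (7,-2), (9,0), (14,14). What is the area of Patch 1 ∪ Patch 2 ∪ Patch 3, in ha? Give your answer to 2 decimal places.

60.11

By inclusion–exclusion:
Individual areas: |Patch 1| = 54, |Patch 2| = 25, |Patch 3| = 9.
|Patch 1∩Patch 2| = 20.5.
|Patch 1∩Patch 3| = 5.7616.
|Patch 2∩Patch 3| = 5.3605.
|Patch 1∩Patch 2∩Patch 3| = 3.7314.
|Patch 1 ∪ Patch 2 ∪ Patch 3| = 88 − 31.6221 + 3.7314 = 60.11.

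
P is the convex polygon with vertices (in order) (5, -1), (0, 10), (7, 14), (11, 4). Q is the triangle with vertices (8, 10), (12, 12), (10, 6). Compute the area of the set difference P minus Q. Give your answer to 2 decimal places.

86.85

|P| = 88.5, |P∩Q| = 1.6477.
|P ∖ Q| = |P| − |P∩Q| = 88.5 − 1.6477 = 86.85.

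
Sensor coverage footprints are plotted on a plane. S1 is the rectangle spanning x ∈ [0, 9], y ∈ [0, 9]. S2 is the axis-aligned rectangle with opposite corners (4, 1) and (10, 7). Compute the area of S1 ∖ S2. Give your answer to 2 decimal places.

|S1∩S2|: x∈[4,9], y∈[1,7] → 5·6 = 30.
|S1| = 81.
|S1 ∖ S2| = |S1| − |S1∩S2| = 81 − 30 = 51.00.

51.00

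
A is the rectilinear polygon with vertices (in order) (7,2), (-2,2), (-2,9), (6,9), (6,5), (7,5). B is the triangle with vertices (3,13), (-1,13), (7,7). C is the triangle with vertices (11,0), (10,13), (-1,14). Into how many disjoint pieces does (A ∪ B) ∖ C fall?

(A ∪ B) ∖ C splits into 2 disjoint pieces (area 54.6548, area 0.7714).

2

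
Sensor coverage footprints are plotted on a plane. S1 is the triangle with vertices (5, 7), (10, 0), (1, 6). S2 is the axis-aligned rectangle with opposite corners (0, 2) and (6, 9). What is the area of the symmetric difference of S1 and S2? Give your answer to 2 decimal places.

37.23

|S1| = 16.5, |S2| = 42, |S1∩S2| = 10.6333.
|S1 △ S2| = |S1| + |S2| − 2·|S1∩S2| = 16.5 + 42 − 21.2667 = 37.23.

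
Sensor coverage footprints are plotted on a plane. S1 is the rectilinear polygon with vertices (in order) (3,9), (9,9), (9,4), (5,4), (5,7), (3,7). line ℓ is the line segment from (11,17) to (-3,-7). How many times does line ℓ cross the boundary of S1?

2

The segment meets the boundary at (5,6.714), (6.333,9).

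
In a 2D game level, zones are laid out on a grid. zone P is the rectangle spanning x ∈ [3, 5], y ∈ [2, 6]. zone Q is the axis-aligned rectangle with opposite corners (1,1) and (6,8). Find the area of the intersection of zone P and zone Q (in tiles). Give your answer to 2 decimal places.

8.00

|zone P∩zone Q|: x∈[3,5], y∈[2,6] → 2·4 = 8.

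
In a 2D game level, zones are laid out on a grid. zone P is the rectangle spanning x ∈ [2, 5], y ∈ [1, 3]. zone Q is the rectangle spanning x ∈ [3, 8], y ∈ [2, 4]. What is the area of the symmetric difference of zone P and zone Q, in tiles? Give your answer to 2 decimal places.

|zone P∩zone Q|: x∈[3,5], y∈[2,3] → 2·1 = 2.
|zone P △ zone Q| = |zone P| + |zone Q| − 2·|zone P∩zone Q| = 6 + 10 − 4 = 12.00.

12.00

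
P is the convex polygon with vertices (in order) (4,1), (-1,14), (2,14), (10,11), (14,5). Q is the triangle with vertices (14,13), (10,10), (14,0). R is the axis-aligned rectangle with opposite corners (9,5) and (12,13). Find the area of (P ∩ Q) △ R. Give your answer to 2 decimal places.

|P ∩ Q| = 7.4674.
|(P ∩ Q) ∩ R| = 3.7778.
|(P ∩ Q) △ R| = 7.4674 + 24 − 7.5556 = 23.91.

23.91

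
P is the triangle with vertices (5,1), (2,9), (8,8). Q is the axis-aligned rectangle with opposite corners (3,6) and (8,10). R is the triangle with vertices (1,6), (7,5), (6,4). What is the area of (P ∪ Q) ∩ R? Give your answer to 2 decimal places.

2.76

The region (P ∪ Q) ∩ R is the polygon with vertices (6.5,4.5), (6,4), (3.5,5), (3.267,5.622), (6.733,5.044).
By the shoelace formula its area is 2.76.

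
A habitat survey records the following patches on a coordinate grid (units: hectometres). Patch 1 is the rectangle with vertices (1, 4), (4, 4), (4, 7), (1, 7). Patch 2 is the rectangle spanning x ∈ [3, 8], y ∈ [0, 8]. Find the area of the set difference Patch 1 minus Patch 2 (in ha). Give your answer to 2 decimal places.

|Patch 1∩Patch 2|: x∈[3,4], y∈[4,7] → 1·3 = 3.
|Patch 1| = 9.
|Patch 1 ∖ Patch 2| = |Patch 1| − |Patch 1∩Patch 2| = 9 − 3 = 6.00.

6.00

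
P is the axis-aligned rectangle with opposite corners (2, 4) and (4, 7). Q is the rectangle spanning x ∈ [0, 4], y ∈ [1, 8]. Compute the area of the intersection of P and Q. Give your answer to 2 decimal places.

|P∩Q|: x∈[2,4], y∈[4,7] → 2·3 = 6.

6.00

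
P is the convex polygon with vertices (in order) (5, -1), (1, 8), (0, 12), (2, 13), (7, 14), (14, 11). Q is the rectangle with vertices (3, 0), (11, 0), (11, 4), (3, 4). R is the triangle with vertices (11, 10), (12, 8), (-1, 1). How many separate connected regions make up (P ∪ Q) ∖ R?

2

(P ∪ Q) ∖ R splits into 2 disjoint pieces (area 39.8178, area 74.1083).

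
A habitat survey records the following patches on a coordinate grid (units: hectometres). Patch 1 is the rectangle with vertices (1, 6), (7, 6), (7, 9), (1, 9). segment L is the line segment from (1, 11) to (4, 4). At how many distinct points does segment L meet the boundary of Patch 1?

The segment meets the boundary at (3.143,6), (1.857,9).

2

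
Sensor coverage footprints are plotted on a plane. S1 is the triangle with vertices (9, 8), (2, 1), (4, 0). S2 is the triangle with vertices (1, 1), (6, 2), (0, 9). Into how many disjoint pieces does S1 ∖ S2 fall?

2

S1 ∖ S2 splits into 2 disjoint pieces (area 4.5167, area 2.6893).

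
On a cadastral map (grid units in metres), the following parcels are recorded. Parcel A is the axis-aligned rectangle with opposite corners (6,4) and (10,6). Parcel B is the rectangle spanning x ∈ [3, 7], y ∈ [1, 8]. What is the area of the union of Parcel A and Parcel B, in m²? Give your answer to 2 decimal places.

34.00

By inclusion–exclusion:
Individual areas: |Parcel A| = 8, |Parcel B| = 28.
|Parcel A∩Parcel B|: x∈[6,7], y∈[4,6] → 1·2 = 2.
|Parcel A ∪ Parcel B| = 36 − 2 = 34.00.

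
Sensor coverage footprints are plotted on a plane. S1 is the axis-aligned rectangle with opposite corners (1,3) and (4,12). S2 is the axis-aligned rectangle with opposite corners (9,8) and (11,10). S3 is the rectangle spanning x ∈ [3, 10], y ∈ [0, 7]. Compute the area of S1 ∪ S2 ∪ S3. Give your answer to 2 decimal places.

By inclusion–exclusion:
Individual areas: |S1| = 27, |S2| = 4, |S3| = 49.
|S1∩S2| = 0 (no overlap).
|S1∩S3|: x∈[3,4], y∈[3,7] → 1·4 = 4.
|S2∩S3| = 0 (no overlap).
|S1∩S2∩S3| = 0.
|S1 ∪ S2 ∪ S3| = 80 − 4 + 0 = 76.00.

76.00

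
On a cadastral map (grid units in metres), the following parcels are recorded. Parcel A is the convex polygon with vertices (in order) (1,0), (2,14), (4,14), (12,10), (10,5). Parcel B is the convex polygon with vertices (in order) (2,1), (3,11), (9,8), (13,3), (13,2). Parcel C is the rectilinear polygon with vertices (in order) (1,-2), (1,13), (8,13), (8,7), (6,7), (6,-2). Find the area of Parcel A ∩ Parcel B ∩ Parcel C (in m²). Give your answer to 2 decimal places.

33.87

The intersection is the polygon with vertices (2.957,1.087), (2,1), (3,11), (8,8.5), (8,7), (6,7), (6,2.778).
By the shoelace formula its area is 33.87.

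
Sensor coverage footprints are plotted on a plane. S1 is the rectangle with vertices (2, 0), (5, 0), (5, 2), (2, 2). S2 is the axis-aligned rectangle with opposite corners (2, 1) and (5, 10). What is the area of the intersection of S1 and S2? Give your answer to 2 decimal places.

|S1∩S2|: x∈[2,5], y∈[1,2] → 3·1 = 3.

3.00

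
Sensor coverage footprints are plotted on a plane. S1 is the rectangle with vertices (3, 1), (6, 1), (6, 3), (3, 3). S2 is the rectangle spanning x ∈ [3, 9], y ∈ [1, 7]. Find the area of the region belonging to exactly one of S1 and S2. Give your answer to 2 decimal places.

|S1∩S2|: x∈[3,6], y∈[1,3] → 3·2 = 6.
|S1 △ S2| = |S1| + |S2| − 2·|S1∩S2| = 6 + 36 − 12 = 30.00.

30.00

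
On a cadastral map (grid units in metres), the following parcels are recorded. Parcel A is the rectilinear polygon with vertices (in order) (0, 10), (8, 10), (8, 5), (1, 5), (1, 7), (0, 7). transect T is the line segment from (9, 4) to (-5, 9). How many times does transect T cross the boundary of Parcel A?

4

The segment meets the boundary at (0,7.214), (0.6,7), (1,6.857), (6.2,5).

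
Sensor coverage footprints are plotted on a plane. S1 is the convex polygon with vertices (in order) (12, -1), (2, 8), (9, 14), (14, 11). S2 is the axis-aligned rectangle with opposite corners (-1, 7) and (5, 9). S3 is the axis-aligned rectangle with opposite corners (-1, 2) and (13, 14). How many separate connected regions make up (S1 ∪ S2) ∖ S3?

(S1 ∪ S2) ∖ S3 splits into 2 disjoint pieces (area 3.3, area 5.75).

2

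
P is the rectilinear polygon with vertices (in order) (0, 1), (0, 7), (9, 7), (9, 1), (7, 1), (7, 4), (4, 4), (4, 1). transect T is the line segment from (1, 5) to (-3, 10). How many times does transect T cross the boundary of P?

The segment meets the boundary at (0,6.25).

1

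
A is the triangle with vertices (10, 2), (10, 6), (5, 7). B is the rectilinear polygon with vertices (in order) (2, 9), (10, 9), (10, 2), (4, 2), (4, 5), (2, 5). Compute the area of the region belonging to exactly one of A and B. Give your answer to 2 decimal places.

|A| = 10, |B| = 50, |A∩B| = 10.
|A △ B| = |A| + |B| − 2·|A∩B| = 10 + 50 − 20 = 40.00.

40.00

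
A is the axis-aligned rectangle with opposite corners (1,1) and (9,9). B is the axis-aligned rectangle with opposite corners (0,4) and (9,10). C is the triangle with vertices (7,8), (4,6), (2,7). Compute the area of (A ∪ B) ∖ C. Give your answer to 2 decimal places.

74.50

|A ∪ B| = 78.
|(A ∪ B) ∩ C| = 3.5.
|(A ∪ B) ∖ C| = 78 − 3.5 = 74.50.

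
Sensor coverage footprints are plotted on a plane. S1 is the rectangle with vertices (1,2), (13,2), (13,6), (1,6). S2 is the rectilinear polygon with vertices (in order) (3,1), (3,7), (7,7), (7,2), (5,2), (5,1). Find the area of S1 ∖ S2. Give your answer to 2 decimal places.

32.00

|S1| = 48, |S1∩S2| = 16.
|S1 ∖ S2| = |S1| − |S1∩S2| = 48 − 16 = 32.00.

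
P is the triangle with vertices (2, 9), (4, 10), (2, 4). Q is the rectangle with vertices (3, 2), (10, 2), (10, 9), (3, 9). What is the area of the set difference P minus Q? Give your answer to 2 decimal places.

|P| = 5, |P∩Q| = 0.6667.
|P ∖ Q| = |P| − |P∩Q| = 5 − 0.6667 = 4.33.

4.33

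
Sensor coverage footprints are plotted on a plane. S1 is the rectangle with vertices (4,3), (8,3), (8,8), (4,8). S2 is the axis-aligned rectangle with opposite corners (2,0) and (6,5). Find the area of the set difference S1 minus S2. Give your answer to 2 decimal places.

16.00

|S1∩S2|: x∈[4,6], y∈[3,5] → 2·2 = 4.
|S1| = 20.
|S1 ∖ S2| = |S1| − |S1∩S2| = 20 − 4 = 16.00.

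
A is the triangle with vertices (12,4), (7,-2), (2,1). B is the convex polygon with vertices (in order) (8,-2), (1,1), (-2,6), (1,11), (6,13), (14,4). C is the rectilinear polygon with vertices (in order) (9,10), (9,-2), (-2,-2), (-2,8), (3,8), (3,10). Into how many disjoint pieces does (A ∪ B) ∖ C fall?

2

(A ∪ B) ∖ C splits into 2 disjoint pieces (area 20.7, area 26.5625).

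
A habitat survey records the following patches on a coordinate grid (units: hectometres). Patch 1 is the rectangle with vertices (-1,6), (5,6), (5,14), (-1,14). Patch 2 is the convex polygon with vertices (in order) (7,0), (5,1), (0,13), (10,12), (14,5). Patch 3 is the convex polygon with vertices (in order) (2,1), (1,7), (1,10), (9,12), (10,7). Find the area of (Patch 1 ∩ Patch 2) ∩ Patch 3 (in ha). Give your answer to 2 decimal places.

13.66

The region (Patch 1 ∩ Patch 2) ∩ Patch 3 is the polygon with vertices (2.917,6), (1.226,10.057), (5,11), (5,6).
By the shoelace formula its area is 13.66.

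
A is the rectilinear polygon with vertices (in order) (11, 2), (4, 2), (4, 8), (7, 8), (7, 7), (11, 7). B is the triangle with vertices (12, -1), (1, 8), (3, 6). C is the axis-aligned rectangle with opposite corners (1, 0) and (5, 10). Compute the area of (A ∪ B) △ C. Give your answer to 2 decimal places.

|A ∪ B| = 38.9928.
|(A ∪ B) ∩ C| = 6.7071.
|(A ∪ B) △ C| = 38.9928 + 40 − 13.4141 = 65.58.

65.58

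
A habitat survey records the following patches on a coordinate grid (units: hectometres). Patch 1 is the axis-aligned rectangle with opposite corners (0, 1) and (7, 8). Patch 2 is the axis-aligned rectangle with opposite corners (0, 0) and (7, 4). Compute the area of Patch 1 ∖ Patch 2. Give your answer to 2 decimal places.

28.00

|Patch 1∩Patch 2|: x∈[0,7], y∈[1,4] → 7·3 = 21.
|Patch 1| = 49.
|Patch 1 ∖ Patch 2| = |Patch 1| − |Patch 1∩Patch 2| = 49 − 21 = 28.00.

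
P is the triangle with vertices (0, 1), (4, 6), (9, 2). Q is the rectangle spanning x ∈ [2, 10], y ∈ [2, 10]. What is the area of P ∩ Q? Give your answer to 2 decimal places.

The intersection is the polygon with vertices (4,6), (9,2), (2,2), (2,3.5).
By the shoelace formula its area is 15.50.

15.50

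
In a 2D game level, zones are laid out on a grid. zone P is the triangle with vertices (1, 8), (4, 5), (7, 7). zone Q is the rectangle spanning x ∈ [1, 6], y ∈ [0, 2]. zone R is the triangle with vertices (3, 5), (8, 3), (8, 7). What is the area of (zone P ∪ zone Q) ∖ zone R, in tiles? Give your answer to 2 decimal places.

|zone P ∪ zone Q| = 17.5.
|(zone P ∪ zone Q) ∩ zone R| = 0.3571.
|(zone P ∪ zone Q) ∖ zone R| = 17.5 − 0.3571 = 17.14.

17.14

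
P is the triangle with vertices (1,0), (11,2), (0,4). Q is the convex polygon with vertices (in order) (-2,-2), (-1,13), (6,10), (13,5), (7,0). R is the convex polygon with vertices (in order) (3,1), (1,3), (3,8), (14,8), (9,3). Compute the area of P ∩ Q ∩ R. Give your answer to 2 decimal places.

The intersection is the polygon with vertices (7.765,2.588), (3,1), (1,3), (1.305,3.763).
By the shoelace formula its area is 9.00.

9.00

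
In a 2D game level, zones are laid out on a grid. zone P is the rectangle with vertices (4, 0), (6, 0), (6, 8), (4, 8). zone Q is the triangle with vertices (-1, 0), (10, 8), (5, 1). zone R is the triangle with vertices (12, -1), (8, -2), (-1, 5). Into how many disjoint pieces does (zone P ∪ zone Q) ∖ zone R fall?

2

(zone P ∪ zone Q) ∖ zone R splits into 2 disjoint pieces (area 5.6827, area 17.2951).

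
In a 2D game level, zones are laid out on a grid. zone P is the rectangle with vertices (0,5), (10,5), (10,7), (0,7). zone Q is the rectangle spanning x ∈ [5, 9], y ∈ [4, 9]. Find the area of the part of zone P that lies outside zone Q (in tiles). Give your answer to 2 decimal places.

12.00

|zone P∩zone Q|: x∈[5,9], y∈[5,7] → 4·2 = 8.
|zone P| = 20.
|zone P ∖ zone Q| = |zone P| − |zone P∩zone Q| = 20 − 8 = 12.00.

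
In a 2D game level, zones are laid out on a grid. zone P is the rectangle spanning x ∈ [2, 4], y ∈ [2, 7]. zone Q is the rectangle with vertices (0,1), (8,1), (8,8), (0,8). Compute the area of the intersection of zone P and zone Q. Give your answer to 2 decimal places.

10.00

|zone P∩zone Q|: x∈[2,4], y∈[2,7] → 2·5 = 10.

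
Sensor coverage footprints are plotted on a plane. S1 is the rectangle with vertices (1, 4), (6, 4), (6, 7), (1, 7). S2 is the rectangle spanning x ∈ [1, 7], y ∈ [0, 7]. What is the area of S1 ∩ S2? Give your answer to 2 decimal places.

15.00

|S1∩S2|: x∈[1,6], y∈[4,7] → 5·3 = 15.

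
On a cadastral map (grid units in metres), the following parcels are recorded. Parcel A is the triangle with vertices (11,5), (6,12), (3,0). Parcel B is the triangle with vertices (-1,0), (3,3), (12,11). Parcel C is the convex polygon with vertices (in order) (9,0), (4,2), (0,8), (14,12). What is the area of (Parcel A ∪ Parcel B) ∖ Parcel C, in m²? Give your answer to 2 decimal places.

5.32

|Parcel A ∪ Parcel B| = 41.8665.
|(Parcel A ∪ Parcel B) ∩ Parcel C| = 36.5488.
|(Parcel A ∪ Parcel B) ∖ Parcel C| = 41.8665 − 36.5488 = 5.32.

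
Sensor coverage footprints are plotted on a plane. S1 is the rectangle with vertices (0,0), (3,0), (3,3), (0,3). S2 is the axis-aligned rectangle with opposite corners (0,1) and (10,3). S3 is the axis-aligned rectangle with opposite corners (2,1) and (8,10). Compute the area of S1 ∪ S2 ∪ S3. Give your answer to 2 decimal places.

65.00

By inclusion–exclusion:
Individual areas: |S1| = 9, |S2| = 20, |S3| = 54.
|S1∩S2|: x∈[0,3], y∈[1,3] → 3·2 = 6.
|S1∩S3|: x∈[2,3], y∈[1,3] → 1·2 = 2.
|S2∩S3|: x∈[2,8], y∈[1,3] → 6·2 = 12.
|S1∩S2∩S3| = 2.
|S1 ∪ S2 ∪ S3| = 83 − 20 + 2 = 65.00.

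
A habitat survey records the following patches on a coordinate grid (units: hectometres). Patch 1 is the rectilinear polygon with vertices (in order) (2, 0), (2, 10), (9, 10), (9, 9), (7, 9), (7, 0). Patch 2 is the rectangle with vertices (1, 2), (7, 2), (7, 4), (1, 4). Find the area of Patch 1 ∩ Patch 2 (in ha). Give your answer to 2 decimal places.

10.00

The intersection is the polygon with vertices (2,4), (7,4), (7,2), (2,2).
By the shoelace formula its area is 10.00.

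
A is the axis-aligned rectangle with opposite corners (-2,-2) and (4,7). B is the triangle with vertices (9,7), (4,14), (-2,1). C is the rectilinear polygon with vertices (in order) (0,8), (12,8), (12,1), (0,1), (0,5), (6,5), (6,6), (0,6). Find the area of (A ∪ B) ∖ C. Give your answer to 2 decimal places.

|A ∪ B| = 89.6259.
|(A ∪ B) ∩ C| = 32.5823.
|(A ∪ B) ∖ C| = 89.6259 − 32.5823 = 57.04.

57.04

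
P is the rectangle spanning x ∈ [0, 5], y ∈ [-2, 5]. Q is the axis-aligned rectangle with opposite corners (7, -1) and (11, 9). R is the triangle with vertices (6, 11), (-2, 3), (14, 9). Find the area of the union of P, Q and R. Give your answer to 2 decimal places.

105.42

By inclusion–exclusion:
Individual areas: |P| = 35, |Q| = 40, |R| = 40.
|P∩Q| = 0 (no overlap).
|P∩R| = 2.0833.
|Q∩R| = 7.5.
|P∩Q∩R| = 0.
|P ∪ Q ∪ R| = 115 − 9.5833 + 0 = 105.42.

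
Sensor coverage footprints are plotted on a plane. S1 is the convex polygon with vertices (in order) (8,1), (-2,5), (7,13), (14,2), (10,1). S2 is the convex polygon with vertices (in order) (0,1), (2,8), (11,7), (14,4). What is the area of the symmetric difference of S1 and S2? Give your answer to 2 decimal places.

|S1| = 95.5, |S2| = 58, |S1∩S2| = 48.6414.
|S1 △ S2| = |S1| + |S2| − 2·|S1∩S2| = 95.5 + 58 − 97.2828 = 56.22.

56.22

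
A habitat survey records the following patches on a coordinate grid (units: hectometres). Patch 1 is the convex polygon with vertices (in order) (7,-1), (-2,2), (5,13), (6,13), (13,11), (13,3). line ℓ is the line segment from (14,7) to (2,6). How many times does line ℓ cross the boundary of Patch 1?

The segment meets the boundary at (13,6.917).

1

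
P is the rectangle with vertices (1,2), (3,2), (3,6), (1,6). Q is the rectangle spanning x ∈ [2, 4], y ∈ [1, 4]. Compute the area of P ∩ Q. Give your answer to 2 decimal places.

2.00

|P∩Q|: x∈[2,3], y∈[2,4] → 1·2 = 2.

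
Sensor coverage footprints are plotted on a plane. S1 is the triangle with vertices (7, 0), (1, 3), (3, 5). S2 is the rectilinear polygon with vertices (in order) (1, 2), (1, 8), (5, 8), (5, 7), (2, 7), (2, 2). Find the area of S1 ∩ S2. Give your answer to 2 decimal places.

0.75

The intersection is the polygon with vertices (1,3), (2,4), (2,2.5).
By the shoelace formula its area is 0.75.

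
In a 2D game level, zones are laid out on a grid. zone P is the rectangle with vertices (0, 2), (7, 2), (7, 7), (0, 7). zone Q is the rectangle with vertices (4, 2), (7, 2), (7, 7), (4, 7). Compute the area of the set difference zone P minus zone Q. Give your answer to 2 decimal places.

|zone P∩zone Q|: x∈[4,7], y∈[2,7] → 3·5 = 15.
|zone P| = 35.
|zone P ∖ zone Q| = |zone P| − |zone P∩zone Q| = 35 − 15 = 20.00.

20.00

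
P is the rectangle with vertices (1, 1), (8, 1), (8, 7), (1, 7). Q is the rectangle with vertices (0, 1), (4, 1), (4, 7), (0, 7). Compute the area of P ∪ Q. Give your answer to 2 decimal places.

48.00

By inclusion–exclusion:
Individual areas: |P| = 42, |Q| = 24.
|P∩Q|: x∈[1,4], y∈[1,7] → 3·6 = 18.
|P ∪ Q| = 66 − 18 = 48.00.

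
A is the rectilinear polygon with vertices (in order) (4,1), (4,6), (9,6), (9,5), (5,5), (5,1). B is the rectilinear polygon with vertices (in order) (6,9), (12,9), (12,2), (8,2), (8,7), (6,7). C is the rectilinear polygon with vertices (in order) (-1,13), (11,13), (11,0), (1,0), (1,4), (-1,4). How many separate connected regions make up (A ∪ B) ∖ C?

(A ∪ B) ∖ C is a single connected region.

1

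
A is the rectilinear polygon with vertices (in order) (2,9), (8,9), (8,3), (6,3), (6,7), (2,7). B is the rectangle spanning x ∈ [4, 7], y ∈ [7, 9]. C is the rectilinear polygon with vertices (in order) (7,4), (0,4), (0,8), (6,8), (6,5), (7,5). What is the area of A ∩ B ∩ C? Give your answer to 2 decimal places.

2.00

The intersection is the polygon with vertices (4,7), (4,8), (6,8), (6,7).
By the shoelace formula its area is 2.00.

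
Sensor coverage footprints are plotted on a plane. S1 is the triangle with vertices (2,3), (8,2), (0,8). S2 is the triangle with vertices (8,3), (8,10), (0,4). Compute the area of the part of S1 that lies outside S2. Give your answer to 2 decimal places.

7.44

|S1| = 14, |S1∩S2| = 6.5598.
|S1 ∖ S2| = |S1| − |S1∩S2| = 14 − 6.5598 = 7.44.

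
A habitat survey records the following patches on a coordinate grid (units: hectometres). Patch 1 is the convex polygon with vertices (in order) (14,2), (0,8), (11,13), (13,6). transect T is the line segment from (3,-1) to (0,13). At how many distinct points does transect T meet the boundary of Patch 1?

2

The segment meets the boundary at (0.976,8.444), (1.18,7.494).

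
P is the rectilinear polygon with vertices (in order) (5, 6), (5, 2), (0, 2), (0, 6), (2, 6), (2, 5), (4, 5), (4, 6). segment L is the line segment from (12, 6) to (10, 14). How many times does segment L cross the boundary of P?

The segment lies entirely outside P and never meets its boundary.

0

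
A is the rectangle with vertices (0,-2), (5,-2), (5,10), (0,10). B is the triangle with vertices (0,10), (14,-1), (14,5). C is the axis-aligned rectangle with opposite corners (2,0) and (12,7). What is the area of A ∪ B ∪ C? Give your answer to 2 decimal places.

By inclusion–exclusion:
Individual areas: |A| = 60, |B| = 42, |C| = 70.
|A∩B| = 5.3571.
|A∩C|: x∈[2,5], y∈[0,7] → 3·7 = 21.
|B∩C| = 23.9844.
|A∩B∩C| = 0.5487.
|A ∪ B ∪ C| = 172 − 50.3416 + 0.5487 = 122.21.

122.21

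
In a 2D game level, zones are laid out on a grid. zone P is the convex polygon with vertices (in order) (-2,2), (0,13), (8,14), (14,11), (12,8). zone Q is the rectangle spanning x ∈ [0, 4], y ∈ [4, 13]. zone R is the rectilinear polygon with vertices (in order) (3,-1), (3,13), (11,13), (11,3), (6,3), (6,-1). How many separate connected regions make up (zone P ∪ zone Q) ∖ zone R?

2

(zone P ∪ zone Q) ∖ zone R splits into 2 disjoint pieces (area 43.6667, area 8.4643).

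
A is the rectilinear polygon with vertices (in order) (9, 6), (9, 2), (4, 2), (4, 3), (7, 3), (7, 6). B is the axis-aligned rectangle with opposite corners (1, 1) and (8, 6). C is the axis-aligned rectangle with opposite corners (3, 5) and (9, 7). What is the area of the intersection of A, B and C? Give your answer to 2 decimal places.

1.00

The intersection is the polygon with vertices (7,6), (8,6), (8,5), (7,5).
By the shoelace formula its area is 1.00.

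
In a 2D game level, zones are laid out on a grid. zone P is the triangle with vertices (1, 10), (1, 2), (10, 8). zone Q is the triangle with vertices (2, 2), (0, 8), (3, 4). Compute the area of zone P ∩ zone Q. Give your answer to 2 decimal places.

The intersection is the polygon with vertices (1,6.667), (3,4), (2.5,3), (1.818,2.546), (1,5).
By the shoelace formula its area is 3.94.

3.94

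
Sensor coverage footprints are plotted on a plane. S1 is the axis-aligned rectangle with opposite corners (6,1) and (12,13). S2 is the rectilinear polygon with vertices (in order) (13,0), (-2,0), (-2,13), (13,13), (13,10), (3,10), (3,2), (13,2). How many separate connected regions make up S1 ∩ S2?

S1 ∩ S2 splits into 2 disjoint pieces (area 6, area 18).

2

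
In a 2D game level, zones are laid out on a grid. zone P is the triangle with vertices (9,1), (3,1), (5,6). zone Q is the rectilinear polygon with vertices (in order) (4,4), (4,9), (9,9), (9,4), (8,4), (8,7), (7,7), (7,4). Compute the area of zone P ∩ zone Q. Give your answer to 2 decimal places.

2.40

The intersection is the polygon with vertices (5,6), (6.6,4), (4.2,4).
By the shoelace formula its area is 2.40.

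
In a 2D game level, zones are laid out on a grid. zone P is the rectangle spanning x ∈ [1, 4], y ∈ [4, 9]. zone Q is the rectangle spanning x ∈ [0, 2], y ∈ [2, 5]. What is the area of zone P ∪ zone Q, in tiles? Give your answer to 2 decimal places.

20.00

By inclusion–exclusion:
Individual areas: |zone P| = 15, |zone Q| = 6.
|zone P∩zone Q|: x∈[1,2], y∈[4,5] → 1·1 = 1.
|zone P ∪ zone Q| = 21 − 1 = 20.00.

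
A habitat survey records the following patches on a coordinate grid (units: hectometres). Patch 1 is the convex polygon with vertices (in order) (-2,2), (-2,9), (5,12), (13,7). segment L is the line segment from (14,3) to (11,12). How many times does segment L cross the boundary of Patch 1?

The segment meets the boundary at (12.579,7.263), (12.7,6.9).

2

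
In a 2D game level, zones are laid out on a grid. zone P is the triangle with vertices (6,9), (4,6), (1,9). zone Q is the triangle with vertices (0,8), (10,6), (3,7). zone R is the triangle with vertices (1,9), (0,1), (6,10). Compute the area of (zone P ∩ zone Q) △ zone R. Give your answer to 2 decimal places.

19.22

|zone P ∩ zone Q| = 0.6714.
|(zone P ∩ zone Q) ∩ zone R| = 0.477.
|(zone P ∩ zone Q) △ zone R| = 0.6714 + 19.5 − 0.954 = 19.22.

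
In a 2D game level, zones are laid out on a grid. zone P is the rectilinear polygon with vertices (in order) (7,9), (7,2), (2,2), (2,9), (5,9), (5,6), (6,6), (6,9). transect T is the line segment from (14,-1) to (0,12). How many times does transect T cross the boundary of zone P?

The segment meets the boundary at (3.231,9), (5,7.357), (6,6.429), (7,5.5).

4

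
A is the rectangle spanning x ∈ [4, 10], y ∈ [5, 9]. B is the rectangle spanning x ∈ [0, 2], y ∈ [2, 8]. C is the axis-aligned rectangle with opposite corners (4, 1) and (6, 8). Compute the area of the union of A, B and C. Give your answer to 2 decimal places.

By inclusion–exclusion:
Individual areas: |A| = 24, |B| = 12, |C| = 14.
|A∩B| = 0 (no overlap).
|A∩C|: x∈[4,6], y∈[5,8] → 2·3 = 6.
|B∩C| = 0 (no overlap).
|A∩B∩C| = 0.
|A ∪ B ∪ C| = 50 − 6 + 0 = 44.00.

44.00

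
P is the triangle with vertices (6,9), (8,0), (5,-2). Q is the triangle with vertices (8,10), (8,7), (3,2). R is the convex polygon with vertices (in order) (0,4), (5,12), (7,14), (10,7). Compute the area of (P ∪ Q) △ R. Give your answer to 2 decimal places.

|P ∪ Q| = 21.3996.
|(P ∪ Q) ∩ R| = 5.3816.
|(P ∪ Q) △ R| = 21.3996 + 42.5 − 10.7633 = 53.14.

53.14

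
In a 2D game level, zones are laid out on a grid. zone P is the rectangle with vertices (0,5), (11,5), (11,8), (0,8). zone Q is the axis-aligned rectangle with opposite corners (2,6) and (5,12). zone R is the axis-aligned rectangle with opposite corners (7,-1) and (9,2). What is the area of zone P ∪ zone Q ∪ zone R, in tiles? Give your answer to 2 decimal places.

51.00

By inclusion–exclusion:
Individual areas: |zone P| = 33, |zone Q| = 18, |zone R| = 6.
|zone P∩zone Q|: x∈[2,5], y∈[6,8] → 3·2 = 6.
|zone P∩zone R| = 0 (no overlap).
|zone Q∩zone R| = 0 (no overlap).
|zone P∩zone Q∩zone R| = 0.
|zone P ∪ zone Q ∪ zone R| = 57 − 6 + 0 = 51.00.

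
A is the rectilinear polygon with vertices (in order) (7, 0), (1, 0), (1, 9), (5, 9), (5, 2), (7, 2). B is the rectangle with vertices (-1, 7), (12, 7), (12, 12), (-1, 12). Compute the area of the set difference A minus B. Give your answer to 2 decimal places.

32.00

|A| = 40, |A∩B| = 8.
|A ∖ B| = |A| − |A∩B| = 40 − 8 = 32.00.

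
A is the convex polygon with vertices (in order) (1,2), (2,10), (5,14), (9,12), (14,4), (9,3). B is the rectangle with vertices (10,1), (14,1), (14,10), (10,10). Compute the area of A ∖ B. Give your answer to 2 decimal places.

|A| = 96.5, |A∩B| = 14.35.
|A ∖ B| = |A| − |A∩B| = 96.5 − 14.35 = 82.15.

82.15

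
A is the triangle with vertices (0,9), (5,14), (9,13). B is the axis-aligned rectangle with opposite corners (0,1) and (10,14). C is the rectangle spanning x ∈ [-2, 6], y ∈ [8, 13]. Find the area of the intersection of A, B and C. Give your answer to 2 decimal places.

The intersection is the polygon with vertices (0,9), (4,13), (6,13), (6,11.667).
By the shoelace formula its area is 8.00.

8.00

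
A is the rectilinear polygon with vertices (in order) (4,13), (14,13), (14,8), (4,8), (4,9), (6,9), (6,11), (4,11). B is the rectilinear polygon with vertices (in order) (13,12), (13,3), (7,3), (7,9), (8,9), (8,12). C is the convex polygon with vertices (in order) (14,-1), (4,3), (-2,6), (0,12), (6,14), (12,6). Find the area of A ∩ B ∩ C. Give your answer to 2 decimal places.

5.17

The intersection is the polygon with vertices (7,9), (8,9), (8,11.333), (10.5,8), (7,8).
By the shoelace formula its area is 5.17.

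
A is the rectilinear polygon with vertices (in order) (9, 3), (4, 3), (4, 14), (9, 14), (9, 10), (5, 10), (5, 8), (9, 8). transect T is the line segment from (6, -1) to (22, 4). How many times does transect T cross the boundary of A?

The segment lies entirely outside A and never meets its boundary.

0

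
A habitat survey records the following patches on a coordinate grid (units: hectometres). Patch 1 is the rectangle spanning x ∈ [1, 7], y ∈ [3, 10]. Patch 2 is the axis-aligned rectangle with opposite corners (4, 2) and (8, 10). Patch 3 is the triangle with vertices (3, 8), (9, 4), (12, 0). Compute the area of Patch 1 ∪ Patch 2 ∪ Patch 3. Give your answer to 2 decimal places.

By inclusion–exclusion:
Individual areas: |Patch 1| = 42, |Patch 2| = 32, |Patch 3| = 6.
|Patch 1∩Patch 2|: x∈[4,7], y∈[3,10] → 3·7 = 21.
|Patch 1∩Patch 3| = 1.7778.
|Patch 2∩Patch 3| = 2.6667.
|Patch 1∩Patch 2∩Patch 3| = 1.6667.
|Patch 1 ∪ Patch 2 ∪ Patch 3| = 80 − 25.4444 + 1.6667 = 56.22.

56.22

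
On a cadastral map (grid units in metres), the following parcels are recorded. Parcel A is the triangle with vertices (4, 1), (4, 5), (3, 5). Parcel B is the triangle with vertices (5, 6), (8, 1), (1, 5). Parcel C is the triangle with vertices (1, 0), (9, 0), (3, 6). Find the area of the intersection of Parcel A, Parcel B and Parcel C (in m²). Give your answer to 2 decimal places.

1.24

The intersection is the polygon with vertices (4,5), (4,3.286), (3.333,3.667), (3,5).
By the shoelace formula its area is 1.24.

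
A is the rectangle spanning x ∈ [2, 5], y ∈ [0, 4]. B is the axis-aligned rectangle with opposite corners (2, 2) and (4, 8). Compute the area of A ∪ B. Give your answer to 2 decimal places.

20.00

By inclusion–exclusion:
Individual areas: |A| = 12, |B| = 12.
|A∩B|: x∈[2,4], y∈[2,4] → 2·2 = 4.
|A ∪ B| = 24 − 4 = 20.00.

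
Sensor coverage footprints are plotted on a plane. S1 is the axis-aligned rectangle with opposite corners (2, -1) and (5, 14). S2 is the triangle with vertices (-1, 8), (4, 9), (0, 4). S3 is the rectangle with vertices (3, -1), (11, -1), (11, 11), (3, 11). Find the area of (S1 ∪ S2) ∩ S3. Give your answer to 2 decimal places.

The region (S1 ∪ S2) ∩ S3 is the polygon with vertices (5,-1), (3,-1), (3,11), (5,11).
By the shoelace formula its area is 24.00.

24.00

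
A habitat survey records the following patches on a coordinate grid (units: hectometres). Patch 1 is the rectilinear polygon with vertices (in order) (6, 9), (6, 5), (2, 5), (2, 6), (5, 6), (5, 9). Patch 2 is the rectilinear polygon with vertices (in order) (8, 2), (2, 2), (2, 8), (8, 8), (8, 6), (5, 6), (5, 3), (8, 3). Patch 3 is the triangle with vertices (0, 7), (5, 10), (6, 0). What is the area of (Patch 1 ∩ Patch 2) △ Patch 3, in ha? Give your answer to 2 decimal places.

24.30

|Patch 1 ∩ Patch 2| = 5.
|(Patch 1 ∩ Patch 2) ∩ Patch 3| = 3.6.
|(Patch 1 ∩ Patch 2) △ Patch 3| = 5 + 26.5 − 7.2 = 24.30.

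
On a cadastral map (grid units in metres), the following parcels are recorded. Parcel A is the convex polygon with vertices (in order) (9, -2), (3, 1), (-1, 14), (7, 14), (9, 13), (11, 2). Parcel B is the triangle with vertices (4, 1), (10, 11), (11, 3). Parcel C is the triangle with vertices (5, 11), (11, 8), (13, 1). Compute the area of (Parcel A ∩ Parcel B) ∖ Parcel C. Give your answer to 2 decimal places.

|Parcel A ∩ Parcel B| = 25.9818.
|(Parcel A ∩ Parcel B) ∩ Parcel C| = 6.0438.
|(Parcel A ∩ Parcel B) ∖ Parcel C| = 25.9818 − 6.0438 = 19.94.

19.94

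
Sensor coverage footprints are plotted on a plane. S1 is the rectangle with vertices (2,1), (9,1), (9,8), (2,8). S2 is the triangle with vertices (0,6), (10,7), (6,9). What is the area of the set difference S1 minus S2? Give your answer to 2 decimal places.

|S1| = 49, |S1∩S2| = 8.9.
|S1 ∖ S2| = |S1| − |S1∩S2| = 49 − 8.9 = 40.10.

40.10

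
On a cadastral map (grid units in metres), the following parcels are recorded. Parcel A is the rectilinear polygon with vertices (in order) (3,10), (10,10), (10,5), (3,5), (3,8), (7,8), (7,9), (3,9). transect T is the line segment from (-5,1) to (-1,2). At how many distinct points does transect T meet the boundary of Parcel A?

The segment lies entirely outside Parcel A and never meets its boundary.

0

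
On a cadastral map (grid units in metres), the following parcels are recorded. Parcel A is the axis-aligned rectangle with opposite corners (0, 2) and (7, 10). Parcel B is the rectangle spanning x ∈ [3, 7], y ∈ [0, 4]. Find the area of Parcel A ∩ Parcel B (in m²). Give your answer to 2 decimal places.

|Parcel A∩Parcel B|: x∈[3,7], y∈[2,4] → 4·2 = 8.

8.00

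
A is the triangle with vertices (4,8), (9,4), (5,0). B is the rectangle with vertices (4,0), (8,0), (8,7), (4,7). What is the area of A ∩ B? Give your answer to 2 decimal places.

The intersection is the polygon with vertices (8,4.8), (8,3), (5,0), (4.125,7), (5.25,7).
By the shoelace formula its area is 16.54.

16.54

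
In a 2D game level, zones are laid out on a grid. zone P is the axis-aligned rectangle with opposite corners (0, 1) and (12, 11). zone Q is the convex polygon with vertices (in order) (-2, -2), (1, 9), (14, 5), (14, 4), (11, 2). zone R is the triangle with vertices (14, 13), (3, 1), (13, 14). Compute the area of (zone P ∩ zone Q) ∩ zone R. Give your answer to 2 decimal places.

The region (zone P ∩ zone Q) ∩ zone R is the polygon with vertices (8.28,6.76), (3,1), (7.593,6.971).
By the shoelace formula its area is 2.54.

2.54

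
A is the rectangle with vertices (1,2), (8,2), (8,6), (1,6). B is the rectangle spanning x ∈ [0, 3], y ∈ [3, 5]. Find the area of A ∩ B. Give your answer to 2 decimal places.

4.00

|A∩B|: x∈[1,3], y∈[3,5] → 2·2 = 4.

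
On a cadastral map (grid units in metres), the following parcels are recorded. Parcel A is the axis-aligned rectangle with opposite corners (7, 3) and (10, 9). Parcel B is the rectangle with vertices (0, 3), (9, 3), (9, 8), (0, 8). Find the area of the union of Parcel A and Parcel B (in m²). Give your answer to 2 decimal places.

53.00

By inclusion–exclusion:
Individual areas: |Parcel A| = 18, |Parcel B| = 45.
|Parcel A∩Parcel B|: x∈[7,9], y∈[3,8] → 2·5 = 10.
|Parcel A ∪ Parcel B| = 63 − 10 = 53.00.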